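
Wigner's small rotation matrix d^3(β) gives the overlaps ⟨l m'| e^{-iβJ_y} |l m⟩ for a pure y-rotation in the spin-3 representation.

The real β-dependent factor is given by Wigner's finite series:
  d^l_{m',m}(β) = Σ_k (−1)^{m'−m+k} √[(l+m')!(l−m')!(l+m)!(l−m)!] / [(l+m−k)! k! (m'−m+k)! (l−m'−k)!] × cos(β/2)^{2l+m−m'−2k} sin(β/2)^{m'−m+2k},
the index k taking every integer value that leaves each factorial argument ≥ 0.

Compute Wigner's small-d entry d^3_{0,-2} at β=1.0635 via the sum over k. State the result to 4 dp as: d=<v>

d=0.5082

d^3_{0,-2}(β=1.0635) via Wigner's sum:
Half-angle: c=0.861921, s=0.507042. N=√(6·6·1·120)=65.726707
Admissible k: 0..1 (factorial args all ≥0)
  k=0: (−1)^2·65.7267/(12)·0.8619^4·0.5070^2 = +0.777176
  k=1: (−1)^3·65.7267/(12)·0.8619^2·0.5070^4 = -0.268951
d^3_{0,-2}(1.0635) = +0.777176 -0.268951 = +0.508225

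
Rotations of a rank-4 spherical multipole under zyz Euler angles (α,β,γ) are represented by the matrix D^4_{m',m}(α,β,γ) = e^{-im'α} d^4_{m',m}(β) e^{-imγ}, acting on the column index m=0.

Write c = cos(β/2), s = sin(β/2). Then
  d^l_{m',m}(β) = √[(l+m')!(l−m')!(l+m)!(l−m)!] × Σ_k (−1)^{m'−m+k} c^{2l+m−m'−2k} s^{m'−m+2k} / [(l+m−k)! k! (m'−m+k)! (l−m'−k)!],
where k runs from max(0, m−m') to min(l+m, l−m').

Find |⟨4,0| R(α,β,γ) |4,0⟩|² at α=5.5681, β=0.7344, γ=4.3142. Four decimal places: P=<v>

First d^4_{0,0}(β=0.7344), then the phase factors e^{-i(0)α} and e^{-i(0)γ}:
c=cos(0.7344/2)=0.933336, s=sin(0.7344/2)=0.359004; N=√[24·24·24·24]=576.000000
k: max(0,(0)−(0))=0 … min(4+(0),4−(0))=4
  k=0: (−1)^0·576.0000/(576)·0.9333^8·0.3590^0 = +0.575844
  k=1: (−1)^1·576.0000/(36)·0.9333^6·0.3590^2 = -1.363158
  k=2: (−1)^2·576.0000/(16)·0.9333^4·0.3590^4 = +0.453785
  k=3: (−1)^3·576.0000/(36)·0.9333^2·0.3590^6 = -0.029839
  k=4: (−1)^4·576.0000/(576)·0.9333^0·0.3590^8 = +0.000276
d^4_{0,0}(0.7344) = +0.575844 -1.363158 +0.453785 -0.029839 +0.000276 = -0.363092
|D^4_{0,0}|² = |d^4_{0,0}(β)|² = (-0.363092)² = 0.131836 (the z-rotation phases have unit modulus)

P=0.1318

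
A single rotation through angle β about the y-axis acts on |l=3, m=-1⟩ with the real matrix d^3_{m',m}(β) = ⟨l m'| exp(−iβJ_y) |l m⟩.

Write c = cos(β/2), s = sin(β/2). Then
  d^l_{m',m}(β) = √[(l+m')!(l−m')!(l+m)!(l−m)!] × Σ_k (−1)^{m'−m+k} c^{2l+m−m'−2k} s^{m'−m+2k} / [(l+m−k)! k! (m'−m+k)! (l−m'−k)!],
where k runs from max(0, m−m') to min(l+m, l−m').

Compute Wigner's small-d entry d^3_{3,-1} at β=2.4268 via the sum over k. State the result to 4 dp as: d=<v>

d=0.3651

d^3_{3,-1}(β=2.4268) via Wigner's sum:
With c≡cos(β/2)=0.349836 and s≡sin(β/2)=0.936811, N=[720·1·2·24]^{1/2}=185.903201
The bounds max(0,m−m')=0 and min(l+m,l−m')=0 give 1 term
  k=0: (−1)^4·185.9032/(48)·0.3498^2·0.9368^4 = +0.365076
d^3_{3,-1}(2.4268) = +0.365076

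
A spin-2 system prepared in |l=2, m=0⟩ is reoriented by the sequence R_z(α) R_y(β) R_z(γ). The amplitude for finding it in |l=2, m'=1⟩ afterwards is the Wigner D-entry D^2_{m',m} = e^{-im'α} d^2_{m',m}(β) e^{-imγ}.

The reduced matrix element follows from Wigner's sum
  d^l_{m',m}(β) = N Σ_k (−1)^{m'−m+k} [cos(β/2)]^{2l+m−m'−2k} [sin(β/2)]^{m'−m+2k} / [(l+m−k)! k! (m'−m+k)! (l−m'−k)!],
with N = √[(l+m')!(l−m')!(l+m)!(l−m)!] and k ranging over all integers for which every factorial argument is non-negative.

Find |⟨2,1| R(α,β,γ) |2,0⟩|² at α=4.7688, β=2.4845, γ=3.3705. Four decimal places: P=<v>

D^2_{1,0}(4.7688,2.4845,3.3705) = e^{-i·1·4.7688}·d^2_{1,0}(2.4845)·e^{-i·0·3.3705}. Compute d first:
With c≡cos(β/2)=0.322667 and s≡sin(β/2)=0.946512, N=[6·1·2·2]^{1/2}=4.898979
Admissible k: 0..1 (factorial args all ≥0)
  k=0: (−1)^1·4.8990/(2)·0.3227^3·0.9465^1 = -0.077887
  k=1: (−1)^2·4.8990/(2)·0.3227^1·0.9465^3 = +0.670208
d^2_{1,0}(2.4845) = -0.077887 +0.670208 = +0.592321
|D^2_{1,0}|² = |d^2_{1,0}(β)|² = (+0.592321)² = 0.350844 (the z-rotation phases have unit modulus)

P=0.3508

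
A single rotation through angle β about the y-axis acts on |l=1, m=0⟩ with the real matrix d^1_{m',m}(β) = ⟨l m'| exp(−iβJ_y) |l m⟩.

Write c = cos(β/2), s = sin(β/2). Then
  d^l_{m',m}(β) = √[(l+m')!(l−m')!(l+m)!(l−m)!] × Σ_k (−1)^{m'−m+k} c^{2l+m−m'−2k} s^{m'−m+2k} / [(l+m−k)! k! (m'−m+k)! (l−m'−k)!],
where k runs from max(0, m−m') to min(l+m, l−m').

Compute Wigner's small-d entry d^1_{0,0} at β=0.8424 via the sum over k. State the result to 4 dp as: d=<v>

d=0.6657

d^1_{0,0}(β=0.8424) via Wigner's sum:
With c≡cos(β/2)=0.912599 and s≡sin(β/2)=0.408856, N=[1·1·1·1]^{1/2}=1.000000
k∈{0,1} keeps every argument non-negative
  k=0: (−1)^0·1.0000/(1)·0.9126^2·0.4089^0 = +0.832837
  k=1: (−1)^1·1.0000/(1)·0.9126^0·0.4089^2 = -0.167163
d^1_{0,0}(0.8424) = +0.832837 -0.167163 = +0.665674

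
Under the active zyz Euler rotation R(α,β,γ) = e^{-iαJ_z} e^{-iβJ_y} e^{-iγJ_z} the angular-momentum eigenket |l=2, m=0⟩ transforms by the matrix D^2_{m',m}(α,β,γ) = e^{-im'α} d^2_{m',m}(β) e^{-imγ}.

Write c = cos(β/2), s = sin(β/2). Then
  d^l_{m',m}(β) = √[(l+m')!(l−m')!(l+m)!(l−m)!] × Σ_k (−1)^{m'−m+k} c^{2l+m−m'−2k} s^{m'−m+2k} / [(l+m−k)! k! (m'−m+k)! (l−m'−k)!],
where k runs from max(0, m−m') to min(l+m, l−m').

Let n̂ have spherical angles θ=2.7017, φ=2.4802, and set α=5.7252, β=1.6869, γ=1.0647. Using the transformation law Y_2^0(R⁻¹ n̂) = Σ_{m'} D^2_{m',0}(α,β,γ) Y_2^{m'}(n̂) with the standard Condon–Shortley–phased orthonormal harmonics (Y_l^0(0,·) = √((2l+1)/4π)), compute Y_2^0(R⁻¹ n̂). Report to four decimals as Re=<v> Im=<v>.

Re=-0.2210 Im=0.0000

Need the full column D^2_{m',0} for m'=−2..2 at α=5.7252, β=1.6869, γ=1.0647.
cos(β/2)=0.664890, sin(β/2)=0.746941
d^2_{-2,0}: single k=2 term ⇒ +0.604155;  D = +0.265409-0.542735i
d^2_{-1,0}: k∈[1..2] ⇒ +0.537788 -0.678711 = -0.140923;  D = -0.119548+0.074616i
d^2_{0,0}: k∈[0..2] ⇒ +0.195433 -0.986580 +0.311276 = -0.479871;  D = -0.479871+0.000000i
d^2_{1,0}: k∈[0..1] ⇒ -0.537788 +0.678711 = +0.140923;  D = +0.119548+0.074616i
d^2_{2,0}: single k=0 term ⇒ +0.604155;  D = +0.265409+0.542735i
Y_2^{m'}(θ=2.7017,φ=2.4802) and Σ D·Y over m':
  (+0.2654-0.5427i)·(+0.0172+0.0679i)  (-0.1195+0.0746i)·(+0.2349+0.1828i)  (-0.4799+0.0000i)·(+0.4592+0.0000i)  (+0.1195+0.0746i)·(-0.2349+0.1828i)  (+0.2654+0.5427i)·(+0.0172-0.0679i)
Y_2^0(R⁻¹ n̂) = -0.220969+0.000000i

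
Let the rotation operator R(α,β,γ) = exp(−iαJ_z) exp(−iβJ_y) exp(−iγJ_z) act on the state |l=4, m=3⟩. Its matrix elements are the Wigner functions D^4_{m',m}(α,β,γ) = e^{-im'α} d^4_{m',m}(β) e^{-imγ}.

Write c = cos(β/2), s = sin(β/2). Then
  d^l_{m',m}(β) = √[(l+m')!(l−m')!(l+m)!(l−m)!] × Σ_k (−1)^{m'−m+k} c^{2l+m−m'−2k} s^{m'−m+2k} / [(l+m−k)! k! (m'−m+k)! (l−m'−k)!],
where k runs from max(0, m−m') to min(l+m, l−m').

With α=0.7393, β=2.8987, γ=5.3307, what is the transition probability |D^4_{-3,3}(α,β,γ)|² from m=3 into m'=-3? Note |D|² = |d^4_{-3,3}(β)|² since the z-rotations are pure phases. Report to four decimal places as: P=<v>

Split into d^4_{-3,3}(β=2.8987) × two z-phases.
With c≡cos(β/2)=0.121148 and s≡sin(β/2)=0.992634, N=[1·5040·5040·1]^{1/2}=5040.000000
Admissible k: 6..7 (factorial args all ≥0)
  k=6: (−1)^0·5040.0000/(720)·0.1211^2·0.9926^6 = +0.098280
  k=7: (−1)^1·5040.0000/(5040)·0.1211^0·0.9926^8 = -0.942572
d^4_{-3,3}(2.8987) = +0.098280 -0.942572 = -0.844292
|D^4_{-3,3}|² = |d^4_{-3,3}(β)|² = (-0.844292)² = 0.712829 (the z-rotation phases have unit modulus)

P=0.7128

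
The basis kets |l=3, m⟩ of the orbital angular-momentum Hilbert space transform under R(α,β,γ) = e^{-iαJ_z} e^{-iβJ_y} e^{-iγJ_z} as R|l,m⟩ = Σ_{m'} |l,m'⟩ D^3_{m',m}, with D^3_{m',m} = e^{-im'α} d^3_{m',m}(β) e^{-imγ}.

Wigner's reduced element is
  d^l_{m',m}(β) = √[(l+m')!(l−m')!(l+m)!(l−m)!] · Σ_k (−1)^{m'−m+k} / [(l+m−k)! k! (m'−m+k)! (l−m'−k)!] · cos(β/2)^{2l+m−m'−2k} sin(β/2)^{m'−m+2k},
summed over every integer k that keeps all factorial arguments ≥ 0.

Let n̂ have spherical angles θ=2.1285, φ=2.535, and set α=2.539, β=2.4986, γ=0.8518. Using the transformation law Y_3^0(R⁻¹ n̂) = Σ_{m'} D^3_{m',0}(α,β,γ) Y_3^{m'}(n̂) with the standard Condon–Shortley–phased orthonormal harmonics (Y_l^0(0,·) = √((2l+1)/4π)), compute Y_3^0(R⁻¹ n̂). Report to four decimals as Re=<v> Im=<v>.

Re=0.4682 Im=0.0000

Need the full column D^3_{m',0} for m'=−3..3 at α=2.539, β=2.4986, γ=0.8518.
cos(β/2)=0.315987, sin(β/2)=0.948764
d^3_{-3,0}: single k=3 term ⇒ +0.120502;  D = +0.028290+0.117134i
d^3_{-2,0}: k∈[2..3] ⇒ +0.049153 -0.443129 = -0.393976;  D = -0.140854+0.367936i
d^3_{-1,0}: k∈[1..3] ⇒ +0.010354 -0.280022 +0.841491 = +0.571823;  D = -0.471107+0.324098i
d^3_{0,0}: k∈[0..3] ⇒ +0.000995 -0.080767 +0.728135 -0.729371 = -0.081007;  D = -0.081007+0.000000i
d^3_{1,0}: k∈[0..2] ⇒ -0.010354 +0.280022 -0.841491 = -0.571823;  D = +0.471107+0.324098i
d^3_{2,0}: k∈[0..1] ⇒ +0.049153 -0.443129 = -0.393976;  D = -0.140854-0.367936i
d^3_{3,0}: single k=0 term ⇒ -0.120502;  D = -0.028290+0.117134i
Y_3^{m'}(θ=2.1285,φ=2.535) and Σ D·Y over m':
  (+0.0283+0.1171i)·(+0.0628-0.2470i)  (-0.1409+0.3679i)·(-0.1363-0.3647i)  (-0.4711+0.3241i)·(-0.0902-0.0626i)  (-0.0810+0.0000i)·(+0.3159+0.0000i)  (+0.4711+0.3241i)·(+0.0902-0.0626i)  (-0.1409-0.3679i)·(-0.1363+0.3647i)  (-0.0283+0.1171i)·(-0.0628-0.2470i)
Y_3^0(R⁻¹ n̂) = +0.468213+0.000000i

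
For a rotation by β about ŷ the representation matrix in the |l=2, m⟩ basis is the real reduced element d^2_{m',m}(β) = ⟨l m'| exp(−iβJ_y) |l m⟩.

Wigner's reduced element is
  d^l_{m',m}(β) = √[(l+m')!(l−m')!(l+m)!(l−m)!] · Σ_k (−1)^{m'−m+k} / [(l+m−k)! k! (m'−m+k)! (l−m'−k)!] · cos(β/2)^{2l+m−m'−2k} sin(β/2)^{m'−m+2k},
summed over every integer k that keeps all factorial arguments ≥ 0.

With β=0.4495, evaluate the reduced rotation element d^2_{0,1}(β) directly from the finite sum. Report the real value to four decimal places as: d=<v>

d=0.4793

d^2_{0,1}(β=0.4495) via Wigner's sum:
c=cos(0.4495/2)=0.974850, s=sin(0.4495/2)=0.222863; N=√[2·2·6·1]=4.898979
k∈{1,2} keeps every argument non-negative
  k=1: (−1)^0·4.8990/(2)·0.9748^3·0.2229^1 = +0.505739
  k=2: (−1)^1·4.8990/(2)·0.9748^1·0.2229^3 = -0.026432
d^2_{0,1}(0.4495) = +0.505739 -0.026432 = +0.479307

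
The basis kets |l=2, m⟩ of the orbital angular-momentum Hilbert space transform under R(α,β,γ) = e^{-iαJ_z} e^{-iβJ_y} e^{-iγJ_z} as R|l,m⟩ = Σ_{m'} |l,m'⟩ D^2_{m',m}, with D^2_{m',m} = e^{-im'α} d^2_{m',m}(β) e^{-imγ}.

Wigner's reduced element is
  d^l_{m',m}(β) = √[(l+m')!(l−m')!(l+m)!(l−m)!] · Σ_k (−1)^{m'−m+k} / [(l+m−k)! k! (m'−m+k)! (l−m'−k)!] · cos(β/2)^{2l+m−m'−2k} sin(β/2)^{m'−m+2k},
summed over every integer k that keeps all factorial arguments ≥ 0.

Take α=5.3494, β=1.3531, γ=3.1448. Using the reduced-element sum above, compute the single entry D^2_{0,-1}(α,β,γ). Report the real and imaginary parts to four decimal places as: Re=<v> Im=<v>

Re=0.2583 Im=0.0008

First d^2_{0,-1}(β=1.3531), then the phase factors e^{-i(0)α} and e^{-i(-1)γ}:
c=cos(1.3531/2)=0.779737, s=sin(1.3531/2)=0.626107; N=√[2·2·1·6]=4.898979
The bounds max(0,m−m')=0 and min(l+m,l−m')=1 give 2 terms
  k=0: (−1)^1·4.8990/(2)·0.7797^3·0.6261^1 = -0.727058
  k=1: (−1)^2·4.8990/(2)·0.7797^1·0.6261^3 = +0.468780
d^2_{0,-1}(1.3531) = -0.727058 +0.468780 = -0.258278
D = (+1.000000+0.000000i)·(-0.258278)·(-0.999995-0.003207i) = +0.258277+0.000828i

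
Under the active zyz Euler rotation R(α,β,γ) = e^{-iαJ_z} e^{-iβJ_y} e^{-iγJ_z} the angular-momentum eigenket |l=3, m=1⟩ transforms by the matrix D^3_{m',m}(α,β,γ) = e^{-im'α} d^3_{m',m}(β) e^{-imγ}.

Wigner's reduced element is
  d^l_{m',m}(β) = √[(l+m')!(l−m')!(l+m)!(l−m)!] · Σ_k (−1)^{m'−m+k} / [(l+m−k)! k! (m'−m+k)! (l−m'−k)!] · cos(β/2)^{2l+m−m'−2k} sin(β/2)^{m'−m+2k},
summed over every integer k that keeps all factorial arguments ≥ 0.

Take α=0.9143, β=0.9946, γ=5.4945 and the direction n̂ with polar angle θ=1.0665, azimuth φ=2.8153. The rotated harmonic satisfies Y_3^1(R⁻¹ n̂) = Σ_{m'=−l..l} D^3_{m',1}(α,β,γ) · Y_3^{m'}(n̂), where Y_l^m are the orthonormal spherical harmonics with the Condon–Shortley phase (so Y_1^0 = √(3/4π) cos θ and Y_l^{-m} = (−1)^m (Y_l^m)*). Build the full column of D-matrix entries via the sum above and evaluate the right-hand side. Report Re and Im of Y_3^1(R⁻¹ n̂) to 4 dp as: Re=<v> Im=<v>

Re=-0.3164 Im=0.0601

Need the full column D^3_{m',1} for m'=−3..3 at α=0.9143, β=0.9946, γ=5.4945.
cos(β/2)=0.878874, sin(β/2)=0.477054
d^3_{-3,1}: single k=4 term ⇒ +0.154942;  D = -0.143308-0.058906i
d^3_{-2,1}: k∈[3..4] ⇒ +0.466136 -0.068670 = +0.397467;  D = -0.344075+0.198977i
d^3_{-1,1}: k∈[2..4] ⇒ +0.814691 -0.320047 +0.011787 = +0.506431;  D = -0.066750+0.502013i
d^3_{0,1}: k∈[1..3] ⇒ +0.866545 -0.765940 +0.075224 = +0.175829;  D = +0.123920+0.124738i
d^3_{1,1}: k∈[0..2] ⇒ +0.460850 -1.086255 +0.240036 = -0.385370;  D = -0.382333+0.048281i
d^3_{2,1}: k∈[0..1] ⇒ -0.791044 +0.466136 = -0.324907;  D = -0.164499+0.280187i
d^3_{3,1}: single k=0 term ⇒ +0.525881;  D = -0.196728-0.487697i
Y_3^{m'}(θ=1.0665,φ=2.8153) and Σ D·Y over m':
  (-0.1433-0.0589i)·(-0.1562-0.2324i)  (-0.3441+0.1990i)·(+0.3007+0.2299i)  (-0.0667+0.5020i)·(-0.0449-0.0152i)  (+0.1239+0.1247i)·(-0.3305+0.0000i)  (-0.3823+0.0483i)·(+0.0449-0.0152i)  (-0.1645+0.2802i)·(+0.3007-0.2299i)  (-0.1967-0.4877i)·(+0.1562-0.2324i)
Y_3^1(R⁻¹ n̂) = -0.316393+0.060095i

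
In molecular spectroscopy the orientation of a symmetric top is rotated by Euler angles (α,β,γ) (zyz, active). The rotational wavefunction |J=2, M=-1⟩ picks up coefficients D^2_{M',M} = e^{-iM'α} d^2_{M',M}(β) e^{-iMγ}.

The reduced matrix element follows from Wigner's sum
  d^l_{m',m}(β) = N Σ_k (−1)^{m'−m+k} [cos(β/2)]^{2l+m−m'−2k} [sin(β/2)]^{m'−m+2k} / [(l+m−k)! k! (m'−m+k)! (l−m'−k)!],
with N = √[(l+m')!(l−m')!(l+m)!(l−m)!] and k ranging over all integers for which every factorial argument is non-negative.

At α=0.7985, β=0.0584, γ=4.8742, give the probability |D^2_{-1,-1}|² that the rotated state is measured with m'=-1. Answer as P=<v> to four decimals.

P=0.9915

D^2_{-1,-1}(0.7985,0.0584,4.8742) = e^{-i·-1·0.7985}·d^2_{-1,-1}(0.0584)·e^{-i·-1·4.8742}. Compute d first:
With c≡cos(β/2)=0.999574 and s≡sin(β/2)=0.029196, N=[1·6·1·6]^{1/2}=6.000000
k∈{0,1} keeps every argument non-negative
  k=0: (−1)^0·6.0000/(6)·0.9996^4·0.0292^0 = +0.998296
  k=1: (−1)^1·6.0000/(2)·0.9996^2·0.0292^2 = -0.002555
d^2_{-1,-1}(0.0584) = +0.998296 -0.002555 = +0.995741
|D^2_{-1,-1}|² = |d^2_{-1,-1}(β)|² = (+0.995741)² = 0.991500 (the z-rotation phases have unit modulus)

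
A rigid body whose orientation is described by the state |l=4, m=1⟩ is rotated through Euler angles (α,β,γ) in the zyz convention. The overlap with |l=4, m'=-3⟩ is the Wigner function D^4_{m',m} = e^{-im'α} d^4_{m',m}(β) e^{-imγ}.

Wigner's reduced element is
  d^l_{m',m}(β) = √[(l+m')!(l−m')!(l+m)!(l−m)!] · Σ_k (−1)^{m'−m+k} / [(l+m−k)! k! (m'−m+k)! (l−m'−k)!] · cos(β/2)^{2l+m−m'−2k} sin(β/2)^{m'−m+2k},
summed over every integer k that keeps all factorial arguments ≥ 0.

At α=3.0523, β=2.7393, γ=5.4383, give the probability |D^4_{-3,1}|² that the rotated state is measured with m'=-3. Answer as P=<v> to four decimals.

P=0.0681

First d^4_{-3,1}(β=2.7393), then the phase factors e^{-i(-3)α} and e^{-i(1)γ}:
With c≡cos(β/2)=0.199793 and s≡sin(β/2)=0.979838, N=[1·5040·120·6]^{1/2}=1904.940944
Admissible k: 4..5 (factorial args all ≥0)
  k=4: (−1)^0·1904.9409/(144)·0.1998^4·0.9798^4 = +0.019429
  k=5: (−1)^1·1904.9409/(240)·0.1998^2·0.9798^6 = -0.280386
d^4_{-3,1}(2.7393) = +0.019429 -0.280386 = -0.260956
|D^4_{-3,1}|² = |d^4_{-3,1}(β)|² = (-0.260956)² = 0.068098 (the z-rotation phases have unit modulus)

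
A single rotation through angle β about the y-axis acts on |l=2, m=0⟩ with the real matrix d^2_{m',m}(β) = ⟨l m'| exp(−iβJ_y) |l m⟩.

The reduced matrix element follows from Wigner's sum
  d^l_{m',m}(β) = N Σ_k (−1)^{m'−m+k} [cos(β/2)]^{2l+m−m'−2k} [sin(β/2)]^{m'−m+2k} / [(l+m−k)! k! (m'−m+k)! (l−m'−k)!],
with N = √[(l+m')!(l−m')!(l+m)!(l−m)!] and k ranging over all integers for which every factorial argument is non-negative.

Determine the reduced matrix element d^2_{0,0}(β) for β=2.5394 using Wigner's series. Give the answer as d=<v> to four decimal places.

d^2_{0,0}(β=2.5394) via Wigner's sum:
Half-angle: c=0.296567, s=0.955012. N=√(2·2·2·2)=4.000000
k∈{0,1,2} keeps every argument non-negative
  k=0: (−1)^0·4.0000/(4)·0.2966^4·0.9550^0 = +0.007736
  k=1: (−1)^1·4.0000/(1)·0.2966^2·0.9550^2 = -0.320866
  k=2: (−1)^2·4.0000/(4)·0.2966^0·0.9550^4 = +0.831831
d^2_{0,0}(2.5394) = +0.007736 -0.320866 +0.831831 = +0.518700

d=0.5187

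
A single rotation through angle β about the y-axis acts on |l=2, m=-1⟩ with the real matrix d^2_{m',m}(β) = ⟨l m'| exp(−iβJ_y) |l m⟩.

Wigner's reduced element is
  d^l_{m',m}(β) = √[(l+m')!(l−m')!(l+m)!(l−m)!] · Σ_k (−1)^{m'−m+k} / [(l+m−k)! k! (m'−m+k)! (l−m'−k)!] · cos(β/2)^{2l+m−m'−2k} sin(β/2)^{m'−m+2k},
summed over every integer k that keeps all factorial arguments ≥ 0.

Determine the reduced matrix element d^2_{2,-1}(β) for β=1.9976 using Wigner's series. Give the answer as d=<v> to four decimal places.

d=-0.6436

d^2_{2,-1}(β=1.9976) via Wigner's sum:
Half-angle: c=0.541312, s=0.840822. N=√(24·1·1·6)=12.000000
The bounds max(0,m−m')=0 and min(l+m,l−m')=0 give 1 term
  k=0: (−1)^3·12.0000/(6)·0.5413^1·0.8408^3 = -0.643561
d^2_{2,-1}(1.9976) = -0.643561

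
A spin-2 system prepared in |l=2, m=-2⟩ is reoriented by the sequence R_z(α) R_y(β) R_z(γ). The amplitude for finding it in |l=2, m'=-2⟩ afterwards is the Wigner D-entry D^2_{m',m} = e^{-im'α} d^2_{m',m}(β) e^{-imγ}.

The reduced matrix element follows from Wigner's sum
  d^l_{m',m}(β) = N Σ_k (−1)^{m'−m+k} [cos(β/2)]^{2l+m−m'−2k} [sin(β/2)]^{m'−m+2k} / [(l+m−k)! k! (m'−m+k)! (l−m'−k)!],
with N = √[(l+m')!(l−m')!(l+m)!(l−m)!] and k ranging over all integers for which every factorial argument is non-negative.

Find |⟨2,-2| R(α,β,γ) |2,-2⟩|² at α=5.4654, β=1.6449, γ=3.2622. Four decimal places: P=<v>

P=0.0459

D^2_{-2,-2}(5.4654,1.6449,3.2622) = e^{-i·-2·5.4654}·d^2_{-2,-2}(1.6449)·e^{-i·-2·3.2622}. Compute d first:
With c≡cos(β/2)=0.680428 and s≡sin(β/2)=0.732815, N=[1·24·1·24]^{1/2}=24.000000
k∈{0} keeps every argument non-negative
  k=0: (−1)^0·24.0000/(24)·0.6804^4·0.7328^0 = +0.214352
d^2_{-2,-2}(1.6449) = +0.214352
|D^2_{-2,-2}|² = |d^2_{-2,-2}(β)|² = (+0.214352)² = 0.045947 (the z-rotation phases have unit modulus)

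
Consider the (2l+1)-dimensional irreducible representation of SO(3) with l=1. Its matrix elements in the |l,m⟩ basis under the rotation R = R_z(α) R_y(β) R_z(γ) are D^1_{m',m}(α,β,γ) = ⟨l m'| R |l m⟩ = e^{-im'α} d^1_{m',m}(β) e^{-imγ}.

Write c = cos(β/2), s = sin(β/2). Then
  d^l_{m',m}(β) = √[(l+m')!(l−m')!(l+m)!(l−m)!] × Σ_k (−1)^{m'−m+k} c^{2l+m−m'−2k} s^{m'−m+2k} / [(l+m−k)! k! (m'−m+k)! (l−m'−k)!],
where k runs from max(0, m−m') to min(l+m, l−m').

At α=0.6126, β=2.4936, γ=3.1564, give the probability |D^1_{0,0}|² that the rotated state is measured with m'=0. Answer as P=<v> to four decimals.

First d^1_{0,0}(β=2.4936), then the phase factors e^{-i(0)α} and e^{-i(0)γ}:
c=cos(2.4936/2)=0.318357, s=sin(2.4936/2)=0.947971; N=√[1·1·1·1]=1.000000
k: max(0,(0)−(0))=0 … min(1+(0),1−(0))=1
  k=0: (−1)^0·1.0000/(1)·0.3184^2·0.9480^0 = +0.101351
  k=1: (−1)^1·1.0000/(1)·0.3184^0·0.9480^2 = -0.898649
d^1_{0,0}(2.4936) = +0.101351 -0.898649 = -0.797297
|D^1_{0,0}|² = |d^1_{0,0}(β)|² = (-0.797297)² = 0.635683 (the z-rotation phases have unit modulus)

P=0.6357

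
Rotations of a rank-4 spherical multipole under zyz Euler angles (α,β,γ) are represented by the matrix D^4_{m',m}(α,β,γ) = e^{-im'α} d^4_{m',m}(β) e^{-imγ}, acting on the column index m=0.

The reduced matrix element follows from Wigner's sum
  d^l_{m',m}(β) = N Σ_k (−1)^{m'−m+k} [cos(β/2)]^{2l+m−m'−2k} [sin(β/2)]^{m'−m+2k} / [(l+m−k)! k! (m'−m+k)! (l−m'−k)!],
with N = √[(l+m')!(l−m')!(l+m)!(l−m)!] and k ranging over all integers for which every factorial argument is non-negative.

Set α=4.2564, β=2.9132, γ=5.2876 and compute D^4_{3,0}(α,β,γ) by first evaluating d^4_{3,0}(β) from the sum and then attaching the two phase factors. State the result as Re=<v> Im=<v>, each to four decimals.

D^4_{3,0}(4.2564,2.9132,5.2876) = e^{-i·3·4.2564}·d^4_{3,0}(2.9132)·e^{-i·0·5.2876}. Compute d first:
Half-angle: c=0.113948, s=0.993487. N=√(5040·1·24·24)=1703.830978
k∈{0,1} keeps every argument non-negative
  k=0: (−1)^3·1703.8310/(144)·0.1139^5·0.9935^3 = -0.000223
  k=1: (−1)^4·1703.8310/(144)·0.1139^3·0.9935^5 = +0.016943
d^4_{3,0}(2.9132) = -0.000223 +0.016943 = +0.016720
Attach z-rotation phases: D = e^{-i(3)(4.2564)}·(+0.016720)·e^{-i(0)(5.2876)} = +0.016378-0.003368i

Re=0.0164 Im=-0.0034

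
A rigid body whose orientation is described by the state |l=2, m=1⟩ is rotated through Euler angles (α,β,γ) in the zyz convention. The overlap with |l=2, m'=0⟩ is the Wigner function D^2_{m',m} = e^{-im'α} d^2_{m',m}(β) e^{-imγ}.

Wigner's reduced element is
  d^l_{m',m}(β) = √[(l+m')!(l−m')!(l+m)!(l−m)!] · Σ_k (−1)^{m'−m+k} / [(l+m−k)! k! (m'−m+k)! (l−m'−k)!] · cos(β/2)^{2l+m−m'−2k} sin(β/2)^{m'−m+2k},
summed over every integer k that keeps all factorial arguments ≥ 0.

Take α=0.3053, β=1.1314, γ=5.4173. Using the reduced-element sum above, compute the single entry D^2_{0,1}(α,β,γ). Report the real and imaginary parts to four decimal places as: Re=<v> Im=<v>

Re=0.3055 Im=0.3591

First d^2_{0,1}(β=1.1314), then the phase factors e^{-i(0)α} and e^{-i(1)γ}:
Half-angle: c=0.844214, s=0.536007. N=√(2·2·6·1)=4.898979
k∈{1,2} keeps every argument non-negative
  k=1: (−1)^0·4.8990/(2)·0.8442^3·0.5360^1 = +0.789956
  k=2: (−1)^1·4.8990/(2)·0.8442^1·0.5360^3 = -0.318448
d^2_{0,1}(1.1314) = +0.789956 -0.318448 = +0.471508
Attach z-rotation phases: D = e^{-i(0)(0.3053)}·(+0.471508)·e^{-i(1)(5.4173)} = +0.305521+0.359133i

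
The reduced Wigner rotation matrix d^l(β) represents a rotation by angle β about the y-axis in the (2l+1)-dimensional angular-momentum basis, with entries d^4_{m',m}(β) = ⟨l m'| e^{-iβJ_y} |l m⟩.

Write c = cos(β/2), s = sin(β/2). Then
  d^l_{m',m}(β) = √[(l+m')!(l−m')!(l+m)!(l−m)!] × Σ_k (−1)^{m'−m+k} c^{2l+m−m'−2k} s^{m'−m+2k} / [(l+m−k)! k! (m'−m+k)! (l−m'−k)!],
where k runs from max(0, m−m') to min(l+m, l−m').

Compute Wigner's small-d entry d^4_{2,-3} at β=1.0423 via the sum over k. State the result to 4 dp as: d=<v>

d=-0.1994

d^4_{2,-3}(β=1.0423) via Wigner's sum:
With c≡cos(β/2)=0.867247 and s≡sin(β/2)=0.497878, N=[720·2·1·5040]^{1/2}=2693.993318
Admissible k: 0..1 (factorial args all ≥0)
  k=0: (−1)^5·2693.9933/(240)·0.8672^3·0.4979^5 = -0.223990
  k=1: (−1)^6·2693.9933/(720)·0.8672^1·0.4979^7 = +0.024607
d^4_{2,-3}(1.0423) = -0.223990 +0.024607 = -0.199382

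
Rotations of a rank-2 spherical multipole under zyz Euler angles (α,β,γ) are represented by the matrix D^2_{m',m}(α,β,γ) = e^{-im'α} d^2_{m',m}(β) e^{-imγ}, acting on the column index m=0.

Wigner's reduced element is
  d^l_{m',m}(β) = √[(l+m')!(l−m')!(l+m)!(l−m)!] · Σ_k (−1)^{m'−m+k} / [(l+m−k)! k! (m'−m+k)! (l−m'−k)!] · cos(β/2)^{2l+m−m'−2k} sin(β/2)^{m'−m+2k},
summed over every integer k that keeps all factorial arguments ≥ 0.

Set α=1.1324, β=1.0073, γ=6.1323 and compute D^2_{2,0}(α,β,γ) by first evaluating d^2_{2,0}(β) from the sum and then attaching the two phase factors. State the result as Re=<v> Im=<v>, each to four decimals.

Split into d^2_{2,0}(β=1.0073) × two z-phases.
Half-angle: c=0.875827, s=0.482626. N=√(24·1·2·2)=9.797959
k: max(0,(0)−(2))=0 … min(2+(0),2−(2))=0
  k=0: (−1)^2·9.7980/(4)·0.8758^2·0.4826^2 = +0.437656
d^2_{2,0}(1.0073) = +0.437656
D = (-0.639620-0.768691i)·(+0.437656)·(+1.000000+0.000000i) = -0.279933-0.336422i

Re=-0.2799 Im=-0.3364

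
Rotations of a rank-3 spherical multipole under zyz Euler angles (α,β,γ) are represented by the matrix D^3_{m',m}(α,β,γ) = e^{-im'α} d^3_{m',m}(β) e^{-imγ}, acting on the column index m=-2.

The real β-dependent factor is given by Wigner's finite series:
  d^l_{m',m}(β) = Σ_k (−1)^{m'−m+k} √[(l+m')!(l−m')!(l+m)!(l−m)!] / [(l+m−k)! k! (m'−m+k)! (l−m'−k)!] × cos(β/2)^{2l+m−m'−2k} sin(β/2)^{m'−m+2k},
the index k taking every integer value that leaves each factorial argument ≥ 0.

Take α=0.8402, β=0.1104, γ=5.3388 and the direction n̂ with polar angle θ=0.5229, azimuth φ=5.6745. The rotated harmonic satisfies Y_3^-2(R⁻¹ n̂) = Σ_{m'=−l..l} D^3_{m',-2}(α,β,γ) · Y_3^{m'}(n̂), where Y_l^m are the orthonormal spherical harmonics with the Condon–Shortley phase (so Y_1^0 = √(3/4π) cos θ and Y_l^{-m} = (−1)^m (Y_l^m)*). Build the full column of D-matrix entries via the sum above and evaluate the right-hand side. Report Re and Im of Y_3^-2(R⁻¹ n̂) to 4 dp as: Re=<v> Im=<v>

Re=0.0385 Im=0.2156

Need the full column D^3_{m',-2} for m'=−3..3 at α=0.8402, β=0.1104, γ=5.3388.
cos(β/2)=0.998477, sin(β/2)=0.055172
d^3_{-3,-2}: single k=1 term ⇒ +0.134117;  D = +0.108226+0.079213i
d^3_{-2,-2}: k∈[0..1] ⇒ +0.990896 -0.015127 = +0.975769;  D = +0.954662-0.201853i
d^3_{-1,-2}: k∈[0..1] ⇒ -0.173144 +0.001057 = -0.172087;  D = -0.085839+0.149150i
d^3_{0,-2}: k∈[0..1] ⇒ +0.016571 -0.000051 = +0.016520;  D = -0.005165-0.015692i
d^3_{1,-2}: k∈[0..1] ⇒ -0.001057 +0.000002 = -0.001056;  D = +0.000967+0.000423i
d^3_{2,-2}: k∈[0..1] ⇒ +0.000046 -0.000000 = +0.000046;  D = -0.000042+0.000019i
d^3_{3,-2}: single k=0 term ⇒ -0.000001;  D = +0.000000-0.000001i
Y_3^{m'}(θ=0.5229,φ=5.6745) and Σ D·Y over m':
  (+0.1082+0.0792i)·(-0.0131+0.0503i)  (+0.9547-0.2019i)·(+0.0764+0.2072i)  (-0.0858+0.1491i)·(+0.3645+0.2541i)  (-0.0052-0.0157i)·(+0.2435+0.0000i)  (+0.0010+0.0004i)·(-0.3645+0.2541i)  (-0.0000+0.0000i)·(+0.0764-0.2072i)  (+0.0000-0.0000i)·(+0.0131+0.0503i)
Y_3^-2(R⁻¹ n̂) = +0.038479+0.215595i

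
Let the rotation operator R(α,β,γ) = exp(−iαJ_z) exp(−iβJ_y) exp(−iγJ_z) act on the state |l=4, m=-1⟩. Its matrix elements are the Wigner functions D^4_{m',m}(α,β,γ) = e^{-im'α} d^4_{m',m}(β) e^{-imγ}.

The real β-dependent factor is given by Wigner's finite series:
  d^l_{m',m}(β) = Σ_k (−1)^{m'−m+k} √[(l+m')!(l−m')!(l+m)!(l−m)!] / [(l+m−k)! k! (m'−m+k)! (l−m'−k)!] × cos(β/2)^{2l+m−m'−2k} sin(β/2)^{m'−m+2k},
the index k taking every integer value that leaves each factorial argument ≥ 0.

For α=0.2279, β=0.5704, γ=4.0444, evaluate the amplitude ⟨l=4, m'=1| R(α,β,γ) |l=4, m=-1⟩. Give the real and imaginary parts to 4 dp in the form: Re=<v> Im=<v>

First d^4_{1,-1}(β=0.5704), then the phase factors e^{-i(1)α} and e^{-i(-1)γ}:
With c≡cos(β/2)=0.959605 and s≡sin(β/2)=0.281349, N=[120·6·6·120]^{1/2}=720.000000
k: max(0,(-1)−(1))=0 … min(4+(-1),4−(1))=3
  k=0: (−1)^2·720.0000/(72)·0.9596^6·0.2813^2 = +0.618085
  k=1: (−1)^3·720.0000/(24)·0.9596^4·0.2813^4 = -0.159395
  k=2: (−1)^4·720.0000/(48)·0.9596^2·0.2813^6 = +0.006851
  k=3: (−1)^5·720.0000/(720)·0.9596^0·0.2813^8 = -0.000039
d^4_{1,-1}(0.5704) = +0.618085 -0.159395 +0.006851 -0.000039 = +0.465501
D = (+0.974143-0.225932i)·(+0.465501)·(-0.619408-0.785069i) = -0.363447-0.290857i

Re=-0.3634 Im=-0.2909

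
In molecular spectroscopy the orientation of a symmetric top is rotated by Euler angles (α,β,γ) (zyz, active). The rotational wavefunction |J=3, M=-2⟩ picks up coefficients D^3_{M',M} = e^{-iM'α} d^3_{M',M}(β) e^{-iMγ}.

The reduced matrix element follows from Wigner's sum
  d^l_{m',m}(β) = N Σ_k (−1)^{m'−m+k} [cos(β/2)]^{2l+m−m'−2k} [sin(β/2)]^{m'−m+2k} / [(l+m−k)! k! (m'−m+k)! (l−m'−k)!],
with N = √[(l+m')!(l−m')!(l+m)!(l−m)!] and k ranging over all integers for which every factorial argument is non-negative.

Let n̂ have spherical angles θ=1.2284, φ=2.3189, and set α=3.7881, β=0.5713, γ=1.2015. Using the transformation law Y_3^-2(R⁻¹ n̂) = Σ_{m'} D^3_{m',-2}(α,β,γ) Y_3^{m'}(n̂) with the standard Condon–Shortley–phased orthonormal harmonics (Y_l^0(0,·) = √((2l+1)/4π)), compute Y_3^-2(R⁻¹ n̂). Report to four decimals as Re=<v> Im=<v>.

Need the full column D^3_{m',-2} for m'=−3..3 at α=3.7881, β=0.5713, γ=1.2015.
cos(β/2)=0.959479, sin(β/2)=0.281781
d^3_{-3,-2}: single k=1 term ⇒ +0.561260;  D = +0.202891+0.523305i
d^3_{-2,-2}: k∈[0..1] ⇒ +0.780211 -0.336461 = +0.443749;  D = -0.377278-0.233613i
d^3_{-1,-2}: k∈[0..1] ⇒ -0.724584 +0.124989 = -0.599595;  D = -0.597054+0.055136i
d^3_{0,-2}: k∈[0..1] ⇒ +0.368575 -0.031789 = +0.336786;  D = -0.249025+0.226740i
d^3_{1,-2}: k∈[0..1] ⇒ -0.124989 +0.005390 = -0.119599;  D = -0.022082+0.117543i
d^3_{2,-2}: k∈[0..1] ⇒ +0.029019 -0.000501 = +0.028519;  D = +0.012682+0.025544i
d^3_{3,-2}: single k=0 term ⇒ -0.004175;  D = +0.003735+0.001867i
Y_3^{m'}(θ=1.2284,φ=2.3189) and Σ D·Y over m':
  (+0.2029+0.5233i)·(+0.2726-0.2175i)  (-0.3773-0.2336i)·(-0.0227+0.3036i)  (-0.5971+0.0551i)·(+0.0904+0.0974i)  (-0.2490+0.2267i)·(-0.3053+0.0000i)  (-0.0221+0.1175i)·(-0.0904+0.0974i)  (+0.0127+0.0255i)·(-0.0227-0.3036i)  (+0.0037+0.0019i)·(-0.2726-0.2175i)
Y_3^-2(R⁻¹ n̂) = +0.262704-0.151629i

Re=0.2627 Im=-0.1516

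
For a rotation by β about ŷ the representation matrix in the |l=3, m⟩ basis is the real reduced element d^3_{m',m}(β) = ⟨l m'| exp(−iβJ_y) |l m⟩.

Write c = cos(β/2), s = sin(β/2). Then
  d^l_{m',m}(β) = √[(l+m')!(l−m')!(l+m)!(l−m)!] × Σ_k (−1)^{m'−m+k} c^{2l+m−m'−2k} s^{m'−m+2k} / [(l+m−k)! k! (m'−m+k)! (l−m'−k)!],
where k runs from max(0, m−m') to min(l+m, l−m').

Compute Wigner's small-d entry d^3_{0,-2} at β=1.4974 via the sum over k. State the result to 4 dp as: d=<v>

d=0.0999

d^3_{0,-2}(β=1.4974) via Wigner's sum:
Half-angle: c=0.732574, s=0.680687. N=√(6·6·1·120)=65.726707
The bounds max(0,m−m')=0 and min(l+m,l−m')=1 give 2 terms
  k=0: (−1)^2·65.7267/(12)·0.7326^4·0.6807^2 = +0.730908
  k=1: (−1)^3·65.7267/(12)·0.7326^2·0.6807^4 = -0.631036
d^3_{0,-2}(1.4974) = +0.730908 -0.631036 = +0.099872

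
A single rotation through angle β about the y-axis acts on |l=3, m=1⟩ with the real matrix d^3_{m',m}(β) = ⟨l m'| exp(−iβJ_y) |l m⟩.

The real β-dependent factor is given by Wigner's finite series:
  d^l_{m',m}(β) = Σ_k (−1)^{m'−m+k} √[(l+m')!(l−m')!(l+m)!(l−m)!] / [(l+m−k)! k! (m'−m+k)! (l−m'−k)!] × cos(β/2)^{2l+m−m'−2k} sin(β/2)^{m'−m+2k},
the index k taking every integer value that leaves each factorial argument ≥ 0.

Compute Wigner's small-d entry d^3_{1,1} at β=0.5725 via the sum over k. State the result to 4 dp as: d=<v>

d=0.2743

d^3_{1,1}(β=0.5725) via Wigner's sum:
Half-angle: c=0.959309, s=0.282357. N=√(24·2·24·2)=48.000000
k∈{0,1,2} keeps every argument non-negative
  k=0: (−1)^0·48.0000/(48)·0.9593^6·0.2824^0 = +0.779386
  k=1: (−1)^1·48.0000/(6)·0.9593^4·0.2824^2 = -0.540159
  k=2: (−1)^2·48.0000/(8)·0.9593^2·0.2824^4 = +0.035096
d^3_{1,1}(0.5725) = +0.779386 -0.540159 +0.035096 = +0.274323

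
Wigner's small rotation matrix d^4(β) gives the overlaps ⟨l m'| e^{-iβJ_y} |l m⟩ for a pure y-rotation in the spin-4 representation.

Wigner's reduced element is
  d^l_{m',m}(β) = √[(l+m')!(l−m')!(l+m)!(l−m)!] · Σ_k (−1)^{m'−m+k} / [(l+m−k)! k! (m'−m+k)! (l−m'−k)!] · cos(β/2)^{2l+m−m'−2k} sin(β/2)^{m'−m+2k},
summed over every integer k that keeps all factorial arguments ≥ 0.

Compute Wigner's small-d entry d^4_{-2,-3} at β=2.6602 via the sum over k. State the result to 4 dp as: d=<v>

d=0.0078

d^4_{-2,-3}(β=2.6602) via Wigner's sum:
With c≡cos(β/2)=0.238379 and s≡sin(β/2)=0.971172, N=[2·720·1·5040]^{1/2}=2693.993318
k∈{0,1} keeps every argument non-negative
  k=0: (−1)^1·2693.9933/(720)·0.2384^7·0.9712^1 = -0.000159
  k=1: (−1)^2·2693.9933/(240)·0.2384^5·0.9712^3 = +0.007914
d^4_{-2,-3}(2.6602) = -0.000159 +0.007914 = +0.007755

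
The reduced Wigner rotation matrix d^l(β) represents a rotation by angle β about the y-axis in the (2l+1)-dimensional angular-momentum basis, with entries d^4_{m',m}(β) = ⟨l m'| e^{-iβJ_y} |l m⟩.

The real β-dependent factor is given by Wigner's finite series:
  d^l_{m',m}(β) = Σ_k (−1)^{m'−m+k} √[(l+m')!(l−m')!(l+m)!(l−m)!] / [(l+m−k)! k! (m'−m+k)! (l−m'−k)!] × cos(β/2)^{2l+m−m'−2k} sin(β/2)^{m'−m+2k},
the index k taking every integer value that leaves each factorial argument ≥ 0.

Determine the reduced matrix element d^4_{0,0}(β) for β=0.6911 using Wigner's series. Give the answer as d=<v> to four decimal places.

d^4_{0,0}(β=0.6911) via Wigner's sum:
Half-angle: c=0.940889, s=0.338714. N=√(24·24·24·24)=576.000000
k∈{0,1,2,3,4} keeps every argument non-negative
  k=0: (−1)^0·576.0000/(576)·0.9409^8·0.3387^0 = +0.614198
  k=1: (−1)^1·576.0000/(36)·0.9409^6·0.3387^2 = -1.273556
  k=2: (−1)^2·576.0000/(16)·0.9409^4·0.3387^4 = +0.371356
  k=3: (−1)^3·576.0000/(36)·0.9409^2·0.3387^6 = -0.021389
  k=4: (−1)^4·576.0000/(576)·0.9409^0·0.3387^8 = +0.000173
d^4_{0,0}(0.6911) = +0.614198 -1.273556 +0.371356 -0.021389 +0.000173 = -0.309218

d=-0.3092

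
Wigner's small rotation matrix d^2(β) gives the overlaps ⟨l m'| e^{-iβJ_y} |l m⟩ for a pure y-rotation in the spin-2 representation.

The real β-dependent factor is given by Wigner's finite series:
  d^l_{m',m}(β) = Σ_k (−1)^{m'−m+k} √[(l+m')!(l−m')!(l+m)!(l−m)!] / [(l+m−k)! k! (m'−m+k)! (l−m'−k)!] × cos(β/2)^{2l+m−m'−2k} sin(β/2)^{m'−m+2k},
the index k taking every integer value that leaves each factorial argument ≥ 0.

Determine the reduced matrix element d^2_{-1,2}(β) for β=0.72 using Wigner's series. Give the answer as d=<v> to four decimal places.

d=0.0818

d^2_{-1,2}(β=0.72) via Wigner's sum:
c=cos(0.72/2)=0.935897, s=sin(0.72/2)=0.352274; N=√[1·6·24·1]=12.000000
k: max(0,(2)−(-1))=3 … min(2+(2),2−(-1))=3
  k=3: (−1)^0·12.0000/(6)·0.9359^1·0.3523^3 = +0.081828
d^2_{-1,2}(0.72) = +0.081828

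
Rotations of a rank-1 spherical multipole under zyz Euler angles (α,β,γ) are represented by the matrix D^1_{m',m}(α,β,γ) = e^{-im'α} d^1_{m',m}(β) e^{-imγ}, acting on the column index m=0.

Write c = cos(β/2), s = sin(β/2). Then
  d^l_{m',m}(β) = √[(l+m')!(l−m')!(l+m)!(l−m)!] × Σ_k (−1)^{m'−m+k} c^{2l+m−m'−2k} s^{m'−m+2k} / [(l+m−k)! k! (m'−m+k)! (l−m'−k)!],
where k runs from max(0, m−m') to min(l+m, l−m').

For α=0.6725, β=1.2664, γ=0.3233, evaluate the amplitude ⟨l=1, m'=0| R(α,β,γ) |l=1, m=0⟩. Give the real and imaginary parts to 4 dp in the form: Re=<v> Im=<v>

Re=0.2997 Im=0.0000

D^1_{0,0}(0.6725,1.2664,0.3233) = e^{-i·0·0.6725}·d^1_{0,0}(1.2664)·e^{-i·0·0.3233}. Compute d first:
With c≡cos(β/2)=0.806138 and s≡sin(β/2)=0.591727, N=[1·1·1·1]^{1/2}=1.000000
Admissible k: 0..1 (factorial args all ≥0)
  k=0: (−1)^0·1.0000/(1)·0.8061^2·0.5917^0 = +0.649859
  k=1: (−1)^1·1.0000/(1)·0.8061^0·0.5917^2 = -0.350141
d^1_{0,0}(1.2664) = +0.649859 -0.350141 = +0.299717
D = (+1.000000+0.000000i)·(+0.299717)·(+1.000000+0.000000i) = +0.299717+0.000000i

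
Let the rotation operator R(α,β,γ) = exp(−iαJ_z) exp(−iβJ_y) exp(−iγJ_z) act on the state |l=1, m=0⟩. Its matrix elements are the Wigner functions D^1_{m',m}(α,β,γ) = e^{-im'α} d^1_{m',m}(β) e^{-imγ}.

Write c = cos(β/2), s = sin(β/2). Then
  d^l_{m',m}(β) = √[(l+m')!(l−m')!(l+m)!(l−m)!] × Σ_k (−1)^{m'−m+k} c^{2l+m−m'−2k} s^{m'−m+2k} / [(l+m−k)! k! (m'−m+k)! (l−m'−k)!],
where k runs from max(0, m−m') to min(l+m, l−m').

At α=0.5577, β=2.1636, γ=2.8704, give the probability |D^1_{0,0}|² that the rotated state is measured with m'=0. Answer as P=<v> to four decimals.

P=0.3121

First d^1_{0,0}(β=2.1636), then the phase factors e^{-i(0)α} and e^{-i(0)γ}:
Half-angle: c=0.469740, s=0.882805. N=√(1·1·1·1)=1.000000
k∈{0,1} keeps every argument non-negative
  k=0: (−1)^0·1.0000/(1)·0.4697^2·0.8828^0 = +0.220656
  k=1: (−1)^1·1.0000/(1)·0.4697^0·0.8828^2 = -0.779344
d^1_{0,0}(2.1636) = +0.220656 -0.779344 = -0.558689
|D^1_{0,0}|² = |d^1_{0,0}(β)|² = (-0.558689)² = 0.312133 (the z-rotation phases have unit modulus)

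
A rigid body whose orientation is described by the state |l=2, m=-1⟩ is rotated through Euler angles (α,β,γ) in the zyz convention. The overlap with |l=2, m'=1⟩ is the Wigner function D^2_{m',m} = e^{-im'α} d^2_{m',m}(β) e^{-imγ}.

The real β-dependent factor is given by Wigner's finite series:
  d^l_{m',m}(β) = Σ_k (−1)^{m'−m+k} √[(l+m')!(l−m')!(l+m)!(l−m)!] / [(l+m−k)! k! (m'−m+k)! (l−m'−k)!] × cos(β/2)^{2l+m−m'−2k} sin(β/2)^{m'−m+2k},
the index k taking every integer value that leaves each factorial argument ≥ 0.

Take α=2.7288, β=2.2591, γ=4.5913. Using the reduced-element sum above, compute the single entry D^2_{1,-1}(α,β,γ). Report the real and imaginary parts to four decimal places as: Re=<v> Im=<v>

First d^2_{1,-1}(β=2.2591), then the phase factors e^{-i(1)α} and e^{-i(-1)γ}:
With c≡cos(β/2)=0.427067 and s≡sin(β/2)=0.904220, N=[6·1·1·6]^{1/2}=6.000000
k: max(0,(-1)−(1))=0 … min(2+(-1),2−(1))=1
  k=0: (−1)^2·6.0000/(2)·0.4271^2·0.9042^2 = +0.447364
  k=1: (−1)^3·6.0000/(6)·0.4271^0·0.9042^4 = -0.668493
d^2_{1,-1}(2.2591) = +0.447364 -0.668493 = -0.221129
Phases: e^{-i·(1)·2.7288}=-0.916004-0.401169i, e^{-i·(-1)·4.5913}=-0.120793-0.992678i ⇒ D=+0.063593-0.211787i

Re=0.0636 Im=-0.2118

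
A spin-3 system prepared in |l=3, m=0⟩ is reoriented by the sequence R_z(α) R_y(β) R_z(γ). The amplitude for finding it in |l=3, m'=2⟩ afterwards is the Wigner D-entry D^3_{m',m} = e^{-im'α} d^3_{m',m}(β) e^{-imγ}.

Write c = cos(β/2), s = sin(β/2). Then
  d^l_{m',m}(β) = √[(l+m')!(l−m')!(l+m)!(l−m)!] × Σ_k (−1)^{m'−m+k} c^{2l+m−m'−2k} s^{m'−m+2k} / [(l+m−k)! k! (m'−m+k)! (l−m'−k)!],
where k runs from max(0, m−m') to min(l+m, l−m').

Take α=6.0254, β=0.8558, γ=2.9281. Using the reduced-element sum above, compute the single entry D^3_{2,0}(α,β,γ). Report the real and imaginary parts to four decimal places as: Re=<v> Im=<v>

D^3_{2,0}(6.0254,0.8558,2.9281) = e^{-i·2·6.0254}·d^3_{2,0}(0.8558)·e^{-i·0·2.9281}. Compute d first:
Half-angle: c=0.909839, s=0.414961. N=√(120·1·6·6)=65.726707
k∈{0,1} keeps every argument non-negative
  k=0: (−1)^2·65.7267/(12)·0.9098^4·0.4150^2 = +0.646300
  k=1: (−1)^3·65.7267/(12)·0.9098^2·0.4150^4 = -0.134437
d^3_{2,0}(0.8558) = +0.646300 -0.134437 = +0.511862
D = (+0.870012+0.493031i)·(+0.511862)·(+1.000000+0.000000i) = +0.445326+0.252364i

Re=0.4453 Im=0.2524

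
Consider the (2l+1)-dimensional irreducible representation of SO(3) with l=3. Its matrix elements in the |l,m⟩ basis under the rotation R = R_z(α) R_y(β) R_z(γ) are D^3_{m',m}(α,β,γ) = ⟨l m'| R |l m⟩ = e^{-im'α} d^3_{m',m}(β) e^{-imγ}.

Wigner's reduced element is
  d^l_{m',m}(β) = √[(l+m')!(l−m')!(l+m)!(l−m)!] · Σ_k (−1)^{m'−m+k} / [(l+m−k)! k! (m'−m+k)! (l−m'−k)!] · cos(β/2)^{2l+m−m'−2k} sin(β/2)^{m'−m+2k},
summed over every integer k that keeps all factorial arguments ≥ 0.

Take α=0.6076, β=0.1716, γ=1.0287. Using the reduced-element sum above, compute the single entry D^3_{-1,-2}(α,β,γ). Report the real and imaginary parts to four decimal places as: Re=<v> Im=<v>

Re=0.2329 Im=-0.1202

D^3_{-1,-2}(0.6076,0.1716,1.0287) = e^{-i·-1·0.6076}·d^3_{-1,-2}(0.1716)·e^{-i·-2·1.0287}. Compute d first:
Half-angle: c=0.996321, s=0.085695. N=√(2·24·1·120)=75.894664
Admissible k: 0..1 (factorial args all ≥0)
  k=0: (−1)^1·75.8947/(24)·0.9963^5·0.0857^1 = -0.266043
  k=1: (−1)^2·75.8947/(12)·0.9963^3·0.0857^3 = +0.003936
d^3_{-1,-2}(0.1716) = -0.266043 +0.003936 = -0.262107
Attach z-rotation phases: D = e^{-i(-1)(0.6076)}·(-0.262107)·e^{-i(-2)(1.0287)} = +0.232898-0.120242i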